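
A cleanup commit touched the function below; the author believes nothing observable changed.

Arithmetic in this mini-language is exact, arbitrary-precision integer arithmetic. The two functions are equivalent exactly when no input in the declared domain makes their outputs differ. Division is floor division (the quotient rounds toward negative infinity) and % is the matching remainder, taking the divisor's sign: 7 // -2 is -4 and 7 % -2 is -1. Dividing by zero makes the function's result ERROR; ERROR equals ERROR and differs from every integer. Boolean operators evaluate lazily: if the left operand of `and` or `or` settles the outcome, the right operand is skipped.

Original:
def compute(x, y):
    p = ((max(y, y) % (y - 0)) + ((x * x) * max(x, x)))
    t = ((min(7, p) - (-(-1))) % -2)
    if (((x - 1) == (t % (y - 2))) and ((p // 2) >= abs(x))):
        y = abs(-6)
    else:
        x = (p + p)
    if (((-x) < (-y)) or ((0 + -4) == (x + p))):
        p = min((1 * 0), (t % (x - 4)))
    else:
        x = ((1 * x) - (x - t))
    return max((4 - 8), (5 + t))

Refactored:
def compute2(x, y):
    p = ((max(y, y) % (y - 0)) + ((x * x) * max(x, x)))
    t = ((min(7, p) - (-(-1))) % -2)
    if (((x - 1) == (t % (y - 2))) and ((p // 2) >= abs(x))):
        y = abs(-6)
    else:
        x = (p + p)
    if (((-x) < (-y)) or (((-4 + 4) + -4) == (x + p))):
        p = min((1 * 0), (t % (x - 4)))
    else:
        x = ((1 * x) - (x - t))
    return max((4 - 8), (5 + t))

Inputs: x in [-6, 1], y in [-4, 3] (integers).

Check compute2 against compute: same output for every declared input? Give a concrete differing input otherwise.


Differences: constant usage differs, and arithmetic usage differs — yet all 64 inputs agree.
verdict: equivalent


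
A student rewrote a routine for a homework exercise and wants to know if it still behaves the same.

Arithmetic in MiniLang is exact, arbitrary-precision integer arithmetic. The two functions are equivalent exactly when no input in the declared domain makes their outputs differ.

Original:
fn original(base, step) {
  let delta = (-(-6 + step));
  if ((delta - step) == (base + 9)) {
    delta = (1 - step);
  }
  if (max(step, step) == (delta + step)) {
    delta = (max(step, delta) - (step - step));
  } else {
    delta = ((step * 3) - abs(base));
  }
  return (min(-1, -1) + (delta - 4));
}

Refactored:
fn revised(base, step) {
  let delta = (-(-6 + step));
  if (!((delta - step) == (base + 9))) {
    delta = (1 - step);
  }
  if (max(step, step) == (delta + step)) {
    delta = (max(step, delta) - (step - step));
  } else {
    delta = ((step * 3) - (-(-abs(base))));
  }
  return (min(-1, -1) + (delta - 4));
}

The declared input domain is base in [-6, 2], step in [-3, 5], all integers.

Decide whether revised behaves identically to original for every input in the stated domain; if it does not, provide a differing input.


Input base=-6, step=1: -8 from original versus -4 from revised.
verdict: not equivalent; witness: base=-6, step=1


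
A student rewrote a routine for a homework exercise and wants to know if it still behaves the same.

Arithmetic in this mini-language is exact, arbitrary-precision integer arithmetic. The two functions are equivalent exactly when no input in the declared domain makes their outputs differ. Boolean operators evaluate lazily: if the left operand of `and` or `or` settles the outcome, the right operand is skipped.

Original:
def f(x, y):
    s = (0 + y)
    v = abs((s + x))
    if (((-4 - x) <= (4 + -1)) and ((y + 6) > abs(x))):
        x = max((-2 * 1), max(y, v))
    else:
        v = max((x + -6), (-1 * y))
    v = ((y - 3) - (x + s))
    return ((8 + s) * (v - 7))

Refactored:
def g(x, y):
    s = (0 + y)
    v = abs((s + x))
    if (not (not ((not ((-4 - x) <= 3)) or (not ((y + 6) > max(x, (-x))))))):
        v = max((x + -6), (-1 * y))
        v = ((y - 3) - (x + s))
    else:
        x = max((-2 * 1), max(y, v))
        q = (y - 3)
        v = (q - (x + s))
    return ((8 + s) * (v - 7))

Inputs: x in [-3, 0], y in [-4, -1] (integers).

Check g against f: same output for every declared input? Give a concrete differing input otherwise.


Reading the diff, among the changes: statement counts differ; also constant usage differs; also local variable names differ; also min/max/abs usage differs; also arithmetic usage differs; also boolean connective usage differs.
Spot check at x=-3, y=-1 — f: s := -1 | v := 4 | (((-4 - x) <= (4 + -1)) and ((y + 6) > abs(x))): true | x := 4 | v := -7 | result -98. g: s := -1 | v := 4 | (not (not ((not ((-4 - x) <= 3)) or (not ((y + 6) > max(x, (-x))))))): false | x := 4 | q := -4 | v := -7 | result -98. Both give -98.
Across all 16 domain points the two functions coincide.
verdict: equivalent


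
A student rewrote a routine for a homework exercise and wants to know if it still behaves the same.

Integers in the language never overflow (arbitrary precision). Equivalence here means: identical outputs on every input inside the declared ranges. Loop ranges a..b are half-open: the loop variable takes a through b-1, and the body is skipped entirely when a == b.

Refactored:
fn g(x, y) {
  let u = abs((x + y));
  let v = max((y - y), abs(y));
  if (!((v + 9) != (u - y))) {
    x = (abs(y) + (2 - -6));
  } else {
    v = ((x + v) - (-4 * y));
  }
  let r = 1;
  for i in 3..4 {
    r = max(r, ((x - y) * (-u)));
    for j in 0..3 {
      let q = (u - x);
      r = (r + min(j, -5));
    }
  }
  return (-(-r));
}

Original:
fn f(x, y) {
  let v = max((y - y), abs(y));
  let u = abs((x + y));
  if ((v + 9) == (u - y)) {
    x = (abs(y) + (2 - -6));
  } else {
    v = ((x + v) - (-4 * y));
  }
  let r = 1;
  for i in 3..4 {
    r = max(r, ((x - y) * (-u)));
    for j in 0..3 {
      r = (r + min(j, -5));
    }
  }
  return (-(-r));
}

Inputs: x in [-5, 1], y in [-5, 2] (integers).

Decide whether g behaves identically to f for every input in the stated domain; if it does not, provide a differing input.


Reading the diff, among the changes: boolean connective usage differs; also statement counts differ; also local variable names differ; also arithmetic usage differs; also comparison usage differs.
Tracing x=-3, y=1: f: v=1, then u=2, then ((v + 9) == (u - y)) is false, then v=2, then r=1, then (i=3), then r=8, then (j=0), then r=3, then (j=1), then r=-2, then (j=2), then r=-7, then returns -7 | g: u=2, then v=1, then (!((v + 9) != (u - y))) is false, then v=2, then r=1, then (i=3), then r=8, then (j=0), then q=5, then r=3, then (j=1), then q=5, then r=-2, then (j=2), then q=5, then r=-7, then returns -7 — matching result -7.
Checked all 56 inputs in the declared domain: the outputs agree on every one.
verdict: equivalent


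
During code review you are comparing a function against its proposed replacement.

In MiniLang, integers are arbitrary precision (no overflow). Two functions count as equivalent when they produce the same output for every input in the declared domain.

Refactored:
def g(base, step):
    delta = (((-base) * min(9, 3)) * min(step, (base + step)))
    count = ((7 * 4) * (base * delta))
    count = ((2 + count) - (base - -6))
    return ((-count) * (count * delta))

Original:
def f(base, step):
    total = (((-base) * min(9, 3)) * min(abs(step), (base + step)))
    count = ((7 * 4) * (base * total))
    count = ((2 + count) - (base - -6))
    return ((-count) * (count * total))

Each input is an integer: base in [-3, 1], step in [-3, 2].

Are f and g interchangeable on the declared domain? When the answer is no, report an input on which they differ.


There is a counterexample at base=1, step=-3: -159414 on one side, -549081 on the other.
f: total becomes 6; next count becomes 168; next count becomes 163; next final value -159414
g: delta becomes 9; next count becomes 252; next count becomes 247; next final value -549081
verdict: not equivalent; witness: base=1, step=-3


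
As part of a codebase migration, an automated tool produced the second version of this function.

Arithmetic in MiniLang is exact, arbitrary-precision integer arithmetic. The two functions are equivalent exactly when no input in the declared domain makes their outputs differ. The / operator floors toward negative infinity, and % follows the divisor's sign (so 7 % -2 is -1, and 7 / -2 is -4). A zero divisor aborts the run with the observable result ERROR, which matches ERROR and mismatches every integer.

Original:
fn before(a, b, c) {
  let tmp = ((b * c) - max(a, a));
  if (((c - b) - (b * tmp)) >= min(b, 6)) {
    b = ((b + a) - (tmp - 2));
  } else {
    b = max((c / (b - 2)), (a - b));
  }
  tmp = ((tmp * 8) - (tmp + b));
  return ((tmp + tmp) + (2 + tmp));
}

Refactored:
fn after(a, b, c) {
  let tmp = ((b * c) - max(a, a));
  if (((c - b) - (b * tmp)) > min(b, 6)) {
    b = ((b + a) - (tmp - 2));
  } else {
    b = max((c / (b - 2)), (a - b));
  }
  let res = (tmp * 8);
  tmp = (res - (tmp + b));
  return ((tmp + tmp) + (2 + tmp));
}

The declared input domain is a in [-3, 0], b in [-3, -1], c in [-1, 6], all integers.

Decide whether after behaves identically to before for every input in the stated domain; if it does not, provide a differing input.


Evaluate both at a=-1, b=-2, c=2.
before: tmp=-3, then (((c - b) - (b * tmp)) >= min(b, 6)) is true, then b=2, then tmp=-23, then returns -67
after: tmp=-3, then (((c - b) - (b * tmp)) > min(b, 6)) is false, then b=1, then res=-24, then tmp=-22, then returns -64
-67 and -64 differ, so these are not the same function on this domain.
verdict: not equivalent; witness: a=-1, b=-2, c=2


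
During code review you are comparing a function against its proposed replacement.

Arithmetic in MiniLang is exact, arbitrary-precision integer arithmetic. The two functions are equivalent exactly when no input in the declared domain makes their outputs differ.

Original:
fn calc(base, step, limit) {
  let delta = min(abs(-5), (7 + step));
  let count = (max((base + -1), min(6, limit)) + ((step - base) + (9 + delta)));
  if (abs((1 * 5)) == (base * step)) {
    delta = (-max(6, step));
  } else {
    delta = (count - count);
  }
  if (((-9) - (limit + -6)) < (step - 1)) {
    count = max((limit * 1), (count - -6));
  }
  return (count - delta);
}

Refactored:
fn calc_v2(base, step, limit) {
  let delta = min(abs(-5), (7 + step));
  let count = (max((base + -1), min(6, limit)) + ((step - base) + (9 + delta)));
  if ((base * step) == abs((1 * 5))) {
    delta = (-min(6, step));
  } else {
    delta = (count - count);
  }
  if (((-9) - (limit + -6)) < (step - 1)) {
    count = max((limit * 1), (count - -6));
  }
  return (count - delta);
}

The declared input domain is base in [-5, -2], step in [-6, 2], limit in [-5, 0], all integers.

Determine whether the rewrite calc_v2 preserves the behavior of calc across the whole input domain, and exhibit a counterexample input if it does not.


The rewrite breaks on base=-5, step=-1, limit=-5, where the results are 19 and 12.
calc: delta = 5; count = 13; (abs((1 * 5)) == (base * step)) -> true; delta = -6; (((-9) - (limit + -6)) < (step - 1)) -> false; return 19
calc_v2: delta = 5; count = 13; ((base * step) == abs((1 * 5))) -> true; delta = 1; (((-9) - (limit + -6)) < (step - 1)) -> false; return 12
verdict: not equivalent; witness: base=-5, step=-1, limit=-5


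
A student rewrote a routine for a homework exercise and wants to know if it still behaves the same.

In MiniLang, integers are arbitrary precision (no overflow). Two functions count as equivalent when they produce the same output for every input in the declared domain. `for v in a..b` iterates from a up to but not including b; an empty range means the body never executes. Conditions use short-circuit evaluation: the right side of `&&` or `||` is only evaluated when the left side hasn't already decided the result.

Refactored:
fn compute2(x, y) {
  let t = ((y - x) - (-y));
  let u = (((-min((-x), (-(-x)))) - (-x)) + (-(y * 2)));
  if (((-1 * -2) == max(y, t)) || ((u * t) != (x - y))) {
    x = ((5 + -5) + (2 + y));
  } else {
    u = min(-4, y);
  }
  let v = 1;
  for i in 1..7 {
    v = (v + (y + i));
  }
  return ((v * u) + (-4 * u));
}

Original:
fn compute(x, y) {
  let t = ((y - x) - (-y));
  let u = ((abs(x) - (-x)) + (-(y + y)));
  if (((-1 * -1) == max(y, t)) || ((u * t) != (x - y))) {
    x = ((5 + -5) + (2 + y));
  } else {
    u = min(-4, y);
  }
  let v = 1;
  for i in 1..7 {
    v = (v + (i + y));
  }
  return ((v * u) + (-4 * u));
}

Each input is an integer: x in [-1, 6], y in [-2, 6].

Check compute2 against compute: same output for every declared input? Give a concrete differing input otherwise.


Run the pair on x=1, y=1.
compute: t=1, then u=0, then (((-1 * -1) == max(y, t)) || ((u * t) != (x - y))) is true, then x=3, then v=1, then (i=1), then v=3, then (i=2), then v=6, then (i=3), then v=10, then (i=4), then v=15, then (i=5), then v=21, then (i=6), then v=28, then returns 0
compute2: t=1, then u=0, then (((-1 * -2) == max(y, t)) || ((u * t) != (x - y))) is false, then u=-4, then v=1, then (i=1), then v=3, then (i=2), then v=6, then (i=3), then v=10, then (i=4), then v=15, then (i=5), then v=21, then (i=6), then v=28, then returns -96
0 and -96 differ, so these are not the same function on this domain.
verdict: not equivalent; witness: x=1, y=1


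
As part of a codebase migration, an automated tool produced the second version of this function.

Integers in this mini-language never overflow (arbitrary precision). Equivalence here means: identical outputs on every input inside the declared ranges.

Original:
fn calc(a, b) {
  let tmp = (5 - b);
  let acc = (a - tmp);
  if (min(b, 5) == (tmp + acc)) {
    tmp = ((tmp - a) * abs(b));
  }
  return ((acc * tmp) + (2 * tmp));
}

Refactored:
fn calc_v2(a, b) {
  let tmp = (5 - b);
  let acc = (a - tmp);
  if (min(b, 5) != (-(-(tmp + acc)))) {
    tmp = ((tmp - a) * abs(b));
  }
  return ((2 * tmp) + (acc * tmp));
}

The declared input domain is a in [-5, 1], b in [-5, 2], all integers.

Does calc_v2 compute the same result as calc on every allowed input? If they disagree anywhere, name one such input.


Take a=-5, b=-5.
calc: tmp := 10 | acc := -15 | (min(b, 5) == (tmp + acc)): true | tmp := 75 | result -975
calc_v2: tmp := 10 | acc := -15 | (min(b, 5) != (-(-(tmp + acc)))): false | result -130
-975 and -130 differ, so these are not the same function on this domain.
verdict: not equivalent; witness: a=-5, b=-5


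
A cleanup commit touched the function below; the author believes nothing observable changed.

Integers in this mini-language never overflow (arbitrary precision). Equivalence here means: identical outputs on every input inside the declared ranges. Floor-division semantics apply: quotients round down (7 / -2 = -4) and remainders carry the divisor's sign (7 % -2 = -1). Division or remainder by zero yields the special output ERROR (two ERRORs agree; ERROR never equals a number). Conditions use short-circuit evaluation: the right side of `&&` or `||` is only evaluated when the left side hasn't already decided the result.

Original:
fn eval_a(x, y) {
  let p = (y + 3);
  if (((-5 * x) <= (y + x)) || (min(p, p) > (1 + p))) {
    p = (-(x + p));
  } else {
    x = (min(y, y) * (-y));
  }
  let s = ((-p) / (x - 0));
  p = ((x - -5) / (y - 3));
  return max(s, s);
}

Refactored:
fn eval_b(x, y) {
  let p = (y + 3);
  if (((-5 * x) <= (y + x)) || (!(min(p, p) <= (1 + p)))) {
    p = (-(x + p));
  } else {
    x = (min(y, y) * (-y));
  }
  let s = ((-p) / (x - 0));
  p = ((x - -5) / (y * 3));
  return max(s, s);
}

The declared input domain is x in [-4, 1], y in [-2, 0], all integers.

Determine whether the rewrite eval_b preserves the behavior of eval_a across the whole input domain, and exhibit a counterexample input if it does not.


x=1, y=0 yields 4 from eval_a but ERROR from eval_b.
verdict: not equivalent; witness: x=1, y=0


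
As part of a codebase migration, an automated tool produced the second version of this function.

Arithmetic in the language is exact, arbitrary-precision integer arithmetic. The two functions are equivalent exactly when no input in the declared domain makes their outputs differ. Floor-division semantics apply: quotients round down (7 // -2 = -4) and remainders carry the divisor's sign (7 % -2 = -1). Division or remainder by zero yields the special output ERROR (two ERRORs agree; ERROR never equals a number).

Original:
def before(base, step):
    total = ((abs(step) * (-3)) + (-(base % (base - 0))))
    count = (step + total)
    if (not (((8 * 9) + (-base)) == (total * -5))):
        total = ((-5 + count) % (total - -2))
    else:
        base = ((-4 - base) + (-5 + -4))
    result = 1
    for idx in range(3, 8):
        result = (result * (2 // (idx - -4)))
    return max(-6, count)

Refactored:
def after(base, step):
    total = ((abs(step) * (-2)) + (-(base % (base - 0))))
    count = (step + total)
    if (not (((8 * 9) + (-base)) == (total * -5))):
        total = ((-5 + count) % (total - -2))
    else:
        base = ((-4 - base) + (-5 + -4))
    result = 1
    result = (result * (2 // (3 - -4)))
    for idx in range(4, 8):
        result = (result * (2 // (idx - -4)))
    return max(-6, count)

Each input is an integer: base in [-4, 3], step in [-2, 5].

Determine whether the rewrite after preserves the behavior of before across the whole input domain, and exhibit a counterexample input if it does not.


Evaluate both at base=-4, step=-1.
before: total := -3 | count := -4 | (not (((8 * 9) + (-base)) == (total * -5))): true | total := 0 | result := 1 | iter idx=3: | result := 0 | iter idx=4: | result := 0 | iter idx=5: | result := 0 | iter idx=6: | result := 0 | iter idx=7: | result := 0 | result -4
after: total := -2 | count := -3 | (not (((8 * 9) + (-base)) == (total * -5))): true | divide-by-zero, output ERROR
-4 and ERROR differ, so these are not the same function on this domain.
verdict: not equivalent; witness: base=-4, step=-1


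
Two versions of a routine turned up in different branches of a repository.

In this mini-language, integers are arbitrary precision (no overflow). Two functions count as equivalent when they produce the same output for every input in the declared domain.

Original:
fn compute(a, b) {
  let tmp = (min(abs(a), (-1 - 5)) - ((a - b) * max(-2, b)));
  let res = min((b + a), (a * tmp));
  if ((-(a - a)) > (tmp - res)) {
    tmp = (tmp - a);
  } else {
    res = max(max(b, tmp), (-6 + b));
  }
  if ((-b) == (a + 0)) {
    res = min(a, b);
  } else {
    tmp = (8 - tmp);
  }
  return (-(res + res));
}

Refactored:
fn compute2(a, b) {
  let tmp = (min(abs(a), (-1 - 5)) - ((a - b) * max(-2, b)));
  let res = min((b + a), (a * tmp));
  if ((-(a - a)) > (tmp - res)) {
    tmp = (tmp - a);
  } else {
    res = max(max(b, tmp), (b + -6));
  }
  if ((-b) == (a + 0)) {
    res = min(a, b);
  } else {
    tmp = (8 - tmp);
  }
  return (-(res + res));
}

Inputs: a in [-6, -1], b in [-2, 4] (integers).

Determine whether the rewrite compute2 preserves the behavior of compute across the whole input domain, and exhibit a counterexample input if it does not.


The two versions differ — the changes include same computation, different form.
Spot check at a=-5, b=-2 — compute: tmp := -12 | res := -7 | ((-(a - a)) > (tmp - res)): true | tmp := -7 | ((-b) == (a + 0)): false | tmp := 15 | result 14. compute2: tmp := -12 | res := -7 | ((-(a - a)) > (tmp - res)): true | tmp := -7 | ((-b) == (a + 0)): false | tmp := 15 | result 14. Both give 14.
Checked all 42 inputs in the declared domain: the outputs agree on every one.
verdict: equivalent


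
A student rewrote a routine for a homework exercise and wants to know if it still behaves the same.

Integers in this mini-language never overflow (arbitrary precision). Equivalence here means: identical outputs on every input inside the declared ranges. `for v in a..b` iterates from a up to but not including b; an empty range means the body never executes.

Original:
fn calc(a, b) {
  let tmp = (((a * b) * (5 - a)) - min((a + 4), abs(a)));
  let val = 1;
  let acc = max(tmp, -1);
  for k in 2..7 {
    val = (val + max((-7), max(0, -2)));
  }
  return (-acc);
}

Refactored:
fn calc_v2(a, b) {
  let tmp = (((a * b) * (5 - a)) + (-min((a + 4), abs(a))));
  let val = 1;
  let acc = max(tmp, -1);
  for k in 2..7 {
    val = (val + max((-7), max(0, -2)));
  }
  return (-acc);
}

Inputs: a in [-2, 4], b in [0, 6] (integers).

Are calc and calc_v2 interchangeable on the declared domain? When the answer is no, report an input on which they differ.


This is a faithful refactor — arithmetic usage differs, but the computed results match everywhere.
One worked example (a=2, b=1) — calc: tmp := 4 | val := 1 | acc := 4 | iter k=2: | val := 1 | iter k=3: | val := 1 | iter k=4: | val := 1 | iter k=5: | val := 1 | iter k=6: | val := 1 | result -4; calc_v2: tmp := 4 | val := 1 | acc := 4 | iter k=2: | val := 1 | iter k=3: | val := 1 | iter k=4: | val := 1 | iter k=5: | val := 1 | iter k=6: | val := 1 | result -4; agreement on -4.
Checked all 49 inputs in the declared domain: the outputs agree on every one.
verdict: equivalent


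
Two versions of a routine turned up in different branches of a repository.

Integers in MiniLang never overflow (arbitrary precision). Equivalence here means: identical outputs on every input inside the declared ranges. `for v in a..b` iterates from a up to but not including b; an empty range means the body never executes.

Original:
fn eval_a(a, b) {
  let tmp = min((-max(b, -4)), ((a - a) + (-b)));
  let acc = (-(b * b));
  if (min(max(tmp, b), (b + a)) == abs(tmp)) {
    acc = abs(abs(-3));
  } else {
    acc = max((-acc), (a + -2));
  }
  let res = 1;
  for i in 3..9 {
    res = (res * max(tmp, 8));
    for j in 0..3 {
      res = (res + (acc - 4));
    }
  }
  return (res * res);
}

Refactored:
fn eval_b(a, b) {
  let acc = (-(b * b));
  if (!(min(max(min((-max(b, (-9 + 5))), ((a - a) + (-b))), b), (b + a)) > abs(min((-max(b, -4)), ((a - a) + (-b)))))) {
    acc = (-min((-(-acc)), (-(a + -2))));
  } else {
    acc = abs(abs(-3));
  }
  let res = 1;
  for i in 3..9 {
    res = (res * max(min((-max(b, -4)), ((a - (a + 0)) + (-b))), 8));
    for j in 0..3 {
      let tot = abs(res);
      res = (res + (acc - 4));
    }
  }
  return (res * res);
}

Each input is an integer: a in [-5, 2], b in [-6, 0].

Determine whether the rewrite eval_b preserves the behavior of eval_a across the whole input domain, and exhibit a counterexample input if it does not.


There is a counterexample at a=0, b=0: 22439141209 on one side, 35060315536 on the other.
eval_a: tmp := 0 | acc := 0 | (min(max(tmp, b), (b + a)) == abs(tmp)): true | acc := 3 | res := 1 | iter i=3: | res := 8 | iter j=0: | res := 7 | iter j=1: | res := 6 | iter j=2: | res := 5 | iter i=4: | res := 40 | iter j=0: | res := 39 | iter j=1: | res := 38 | iter j=2: | res := 37 | iter i=5: | res := 296 | iter j=0: | res := 295 | iter j=1: | res := 294 | iter j=2: | res := 293 | iter i=6: | res := 2344 | iter j=0: | res := 2343 | iter j=1: | res := 2342 | iter j=2: | res := 2341 | iter i=7: | res := 18728 | iter j=0: | res := 18727 | iter j=1: | res := 18726 | iter j=2: | res := 18725 | iter i=8: | res := 149800 | iter j=0: | res := 149799 | iter j=1: | res := 149798 | iter j=2: | res := 149797 | result 22439141209
eval_b: acc := 0 | (!(min(max(min((-max(b, (-9 + 5))), ((a - a) + (-b))), b), (b + a)) > abs(min((-max(b, -4)), ((a - a) + (-b)))))): true | acc := 0 | res := 1 | iter i=3: | res := 8 | iter j=0: | tot := 8 | res := 4 | iter j=1: | tot := 4 | res := 0 | iter j=2: | tot := 0 | res := -4 | iter i=4: | res := -32 | iter j=0: | tot := 32 | res := -36 | iter j=1: | tot := 36 | res := -40 | iter j=2: | tot := 40 | res := -44 | iter i=5: | res := -352 | iter j=0: | tot := 352 | res := -356 | iter j=1: | tot := 356 | res := -360 | iter j=2: | tot := 360 | res := -364 | iter i=6: | res := -2912 | iter j=0: | tot := 2912 | res := -2916 | iter j=1: | tot := 2916 | res := -2920 | iter j=2: | tot := 2920 | res := -2924 | iter i=7: | res := -23392 | iter j=0: | tot := 23392 | res := -23396 | iter j=1: | tot := 23396 | res := -23400 | iter j=2: | tot := 23400 | res := -23404 | iter i=8: | res := -187232 | iter j=0: | tot := 187232 | res := -187236 | iter j=1: | tot := 187236 | res := -187240 | iter j=2: | tot := 187240 | res := -187244 | result 35060315536
verdict: not equivalent; witness: a=0, b=0


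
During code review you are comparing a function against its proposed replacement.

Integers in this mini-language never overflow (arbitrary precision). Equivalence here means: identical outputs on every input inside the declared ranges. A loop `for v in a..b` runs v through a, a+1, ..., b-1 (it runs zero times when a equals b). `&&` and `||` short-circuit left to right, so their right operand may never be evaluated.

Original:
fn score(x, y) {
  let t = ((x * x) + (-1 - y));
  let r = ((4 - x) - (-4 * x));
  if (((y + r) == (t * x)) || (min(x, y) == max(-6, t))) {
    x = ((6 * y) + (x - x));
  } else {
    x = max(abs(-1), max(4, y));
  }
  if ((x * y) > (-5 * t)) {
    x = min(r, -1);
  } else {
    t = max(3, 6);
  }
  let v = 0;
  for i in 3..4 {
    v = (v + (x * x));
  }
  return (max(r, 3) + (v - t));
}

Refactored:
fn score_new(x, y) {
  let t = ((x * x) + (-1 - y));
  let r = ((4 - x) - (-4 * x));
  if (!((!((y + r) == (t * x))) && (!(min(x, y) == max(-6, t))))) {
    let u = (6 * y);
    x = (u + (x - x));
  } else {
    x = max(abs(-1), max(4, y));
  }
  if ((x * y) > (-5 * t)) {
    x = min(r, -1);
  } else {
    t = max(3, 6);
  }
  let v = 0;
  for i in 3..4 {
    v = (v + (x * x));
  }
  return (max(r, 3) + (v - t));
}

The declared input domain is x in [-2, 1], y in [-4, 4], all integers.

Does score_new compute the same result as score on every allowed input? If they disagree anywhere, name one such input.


Equivalent — the differences include local variable names differ; and boolean connective usage differs; and statement counts differ, yet no declared input distinguishes the two.
One worked example (x=-1, y=0) — score: t := 0 | r := 1 | (((y + r) == (t * x)) || (min(x, y) == max(-6, t))): false | x := 4 | ((x * y) > (-5 * t)): false | t := 6 | v := 0 | iter i=3: | v := 16 | result 13; score_new: t := 0 | r := 1 | (!((!((y + r) == (t * x))) && (!(min(x, y) == max(-6, t))))): false | x := 4 | ((x * y) > (-5 * t)): false | t := 6 | v := 0 | iter i=3: | v := 16 | result 13; agreement on 13.
Checked all 36 inputs in the declared domain: the outputs agree on every one.
verdict: equivalent


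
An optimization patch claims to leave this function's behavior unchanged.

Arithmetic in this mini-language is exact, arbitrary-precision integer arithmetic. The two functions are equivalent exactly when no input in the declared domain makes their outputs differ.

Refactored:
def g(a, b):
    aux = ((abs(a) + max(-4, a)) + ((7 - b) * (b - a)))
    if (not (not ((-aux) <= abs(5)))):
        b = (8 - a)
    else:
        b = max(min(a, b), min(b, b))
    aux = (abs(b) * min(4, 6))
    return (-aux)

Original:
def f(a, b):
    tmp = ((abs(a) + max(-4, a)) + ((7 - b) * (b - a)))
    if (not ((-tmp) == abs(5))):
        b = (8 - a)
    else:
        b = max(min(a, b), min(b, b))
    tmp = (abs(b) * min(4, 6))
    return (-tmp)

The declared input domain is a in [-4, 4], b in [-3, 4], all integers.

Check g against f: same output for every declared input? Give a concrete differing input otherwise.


At a=-2, b=-3: f gives -40, g gives -12.
verdict: not equivalent; witness: a=-2, b=-3


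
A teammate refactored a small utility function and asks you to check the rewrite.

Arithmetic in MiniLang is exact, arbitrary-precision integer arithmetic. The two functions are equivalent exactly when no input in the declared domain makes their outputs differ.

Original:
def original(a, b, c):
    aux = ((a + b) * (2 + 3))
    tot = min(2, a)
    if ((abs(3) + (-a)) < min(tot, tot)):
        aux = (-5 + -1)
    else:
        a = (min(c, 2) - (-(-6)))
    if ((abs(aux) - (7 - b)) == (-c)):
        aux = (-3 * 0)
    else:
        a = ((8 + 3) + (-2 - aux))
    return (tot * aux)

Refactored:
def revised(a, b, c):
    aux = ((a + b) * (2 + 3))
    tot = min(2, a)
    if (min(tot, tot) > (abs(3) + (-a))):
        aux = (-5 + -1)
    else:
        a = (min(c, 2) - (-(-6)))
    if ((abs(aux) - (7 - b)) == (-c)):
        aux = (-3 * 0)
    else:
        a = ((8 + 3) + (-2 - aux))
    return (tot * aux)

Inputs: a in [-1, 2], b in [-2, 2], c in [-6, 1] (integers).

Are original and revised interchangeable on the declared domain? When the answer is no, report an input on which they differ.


This is a faithful refactor — comparison usage differs, but the computed results match everywhere.
One worked example (a=-1, b=2, c=1) — original: aux = 5; tot = -1; ((abs(3) + (-a)) < min(tot, tot)) -> false; a = -5; ((abs(aux) - (7 - b)) == (-c)) -> false; a = 4; return -5; revised: aux = 5; tot = -1; (min(tot, tot) > (abs(3) + (-a))) -> false; a = -5; ((abs(aux) - (7 - b)) == (-c)) -> false; a = 4; return -5; agreement on -5.
Across all 160 domain points the two functions coincide.
verdict: equivalent


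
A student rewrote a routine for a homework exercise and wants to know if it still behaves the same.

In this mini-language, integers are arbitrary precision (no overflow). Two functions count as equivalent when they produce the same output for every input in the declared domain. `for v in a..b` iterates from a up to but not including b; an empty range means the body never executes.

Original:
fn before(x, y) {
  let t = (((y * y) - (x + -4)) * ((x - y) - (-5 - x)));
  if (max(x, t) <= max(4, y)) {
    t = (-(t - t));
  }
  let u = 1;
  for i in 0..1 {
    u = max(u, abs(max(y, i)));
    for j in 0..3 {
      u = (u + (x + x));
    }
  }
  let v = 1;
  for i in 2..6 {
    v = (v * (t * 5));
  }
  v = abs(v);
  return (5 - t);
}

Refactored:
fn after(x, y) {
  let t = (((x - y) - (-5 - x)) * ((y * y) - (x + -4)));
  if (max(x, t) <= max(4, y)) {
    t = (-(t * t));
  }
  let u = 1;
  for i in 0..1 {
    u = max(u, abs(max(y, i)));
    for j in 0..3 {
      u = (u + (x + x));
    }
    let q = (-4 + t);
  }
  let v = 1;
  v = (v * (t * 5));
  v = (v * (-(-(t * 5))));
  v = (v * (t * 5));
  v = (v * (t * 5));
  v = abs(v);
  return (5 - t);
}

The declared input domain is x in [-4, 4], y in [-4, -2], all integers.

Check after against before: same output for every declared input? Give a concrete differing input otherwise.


Not equivalent: x=-4, y=-2 separates them (5 vs 149).
before: t = -12; (max(x, t) <= max(4, y)) -> true; t = 0; u = 1; [i=0]; u = 1; [j=0]; u = -7; [j=1]; u = -15; [j=2]; u = -23; v = 1; [i=2]; v = 0; [i=3]; v = 0; [i=4]; v = 0; [i=5]; v = 0; v = 0; return 5
after: t = -12; (max(x, t) <= max(4, y)) -> true; t = -144; u = 1; [i=0]; u = 1; [j=0]; u = -7; [j=1]; u = -15; [j=2]; u = -23; q = -148; v = 1; v = -720; v = 518400; v = -373248000; v = 268738560000; v = 268738560000; return 149
verdict: not equivalent; witness: x=-4, y=-2


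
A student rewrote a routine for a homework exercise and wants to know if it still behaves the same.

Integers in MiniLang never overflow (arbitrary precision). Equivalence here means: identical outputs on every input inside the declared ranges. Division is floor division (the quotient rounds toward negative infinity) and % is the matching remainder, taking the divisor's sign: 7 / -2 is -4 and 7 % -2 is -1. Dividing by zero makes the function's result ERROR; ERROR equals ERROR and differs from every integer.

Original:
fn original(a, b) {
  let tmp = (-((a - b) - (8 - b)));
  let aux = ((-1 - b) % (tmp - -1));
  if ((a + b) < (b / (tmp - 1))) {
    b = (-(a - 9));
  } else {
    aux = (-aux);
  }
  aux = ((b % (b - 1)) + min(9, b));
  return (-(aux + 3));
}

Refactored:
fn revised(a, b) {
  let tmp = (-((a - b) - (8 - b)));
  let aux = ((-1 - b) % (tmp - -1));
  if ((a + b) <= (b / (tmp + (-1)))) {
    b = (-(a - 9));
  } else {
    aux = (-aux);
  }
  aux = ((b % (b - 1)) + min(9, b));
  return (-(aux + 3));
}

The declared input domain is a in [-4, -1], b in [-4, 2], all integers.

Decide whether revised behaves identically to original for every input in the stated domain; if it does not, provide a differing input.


Not equivalent: a=-2, b=2 separates them (-5 vs -13).
original: tmp = 10; aux = 8; ((a + b) < (b / (tmp - 1))) -> false; aux = -8; aux = 2; return -5
revised: tmp = 10; aux = 8; ((a + b) <= (b / (tmp + (-1)))) -> true; b = 11; aux = 10; return -13
verdict: not equivalent; witness: a=-2, b=2


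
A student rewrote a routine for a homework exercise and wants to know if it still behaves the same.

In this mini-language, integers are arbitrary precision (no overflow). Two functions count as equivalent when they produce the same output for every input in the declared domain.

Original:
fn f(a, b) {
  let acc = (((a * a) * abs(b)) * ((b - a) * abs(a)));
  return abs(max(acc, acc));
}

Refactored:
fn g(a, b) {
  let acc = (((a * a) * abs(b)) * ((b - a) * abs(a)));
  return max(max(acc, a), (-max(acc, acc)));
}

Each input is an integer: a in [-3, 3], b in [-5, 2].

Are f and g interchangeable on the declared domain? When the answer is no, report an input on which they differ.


On input a=1, b=0, f returns 0 while g returns 1.
verdict: not equivalent; witness: a=1, b=0


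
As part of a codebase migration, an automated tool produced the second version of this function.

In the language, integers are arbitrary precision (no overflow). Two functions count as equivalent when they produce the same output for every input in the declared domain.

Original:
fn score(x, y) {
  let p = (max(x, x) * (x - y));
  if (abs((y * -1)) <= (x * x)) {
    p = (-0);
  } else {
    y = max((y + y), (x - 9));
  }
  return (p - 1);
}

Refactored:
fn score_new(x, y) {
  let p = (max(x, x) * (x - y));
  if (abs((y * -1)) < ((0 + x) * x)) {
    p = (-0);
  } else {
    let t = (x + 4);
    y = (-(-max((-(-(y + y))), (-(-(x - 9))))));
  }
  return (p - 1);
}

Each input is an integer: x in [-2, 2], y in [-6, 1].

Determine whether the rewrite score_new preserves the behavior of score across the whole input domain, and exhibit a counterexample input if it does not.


These are not equivalent — on x=-2, y=-4 the outputs split (-1 vs -5).
score: p = -4; (abs((y * -1)) <= (x * x)) -> true; p = 0; return -1
score_new: p = -4; (abs((y * -1)) < ((0 + x) * x)) -> false; t = 2; y = -8; return -5
verdict: not equivalent; witness: x=-2, y=-4


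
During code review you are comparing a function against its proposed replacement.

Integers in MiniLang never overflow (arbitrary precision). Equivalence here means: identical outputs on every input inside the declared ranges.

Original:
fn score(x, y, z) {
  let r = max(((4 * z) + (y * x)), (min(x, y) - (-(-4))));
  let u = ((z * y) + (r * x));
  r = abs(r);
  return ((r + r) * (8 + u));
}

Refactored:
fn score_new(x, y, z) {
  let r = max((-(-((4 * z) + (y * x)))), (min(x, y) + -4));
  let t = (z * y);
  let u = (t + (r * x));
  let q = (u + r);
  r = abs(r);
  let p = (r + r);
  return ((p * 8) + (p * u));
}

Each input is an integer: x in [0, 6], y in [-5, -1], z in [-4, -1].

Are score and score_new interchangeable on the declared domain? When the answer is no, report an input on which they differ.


The two versions differ — the changes include local variable names differ, statement counts differ, arithmetic usage differs.
One worked example (x=5, y=-2, z=-1) — score: r=-6, then u=-28, then r=6, then returns -240; score_new: r=-6, then t=2, then u=-28, then q=-34, then r=6, then p=12, then returns -240; agreement on -240.
Every one of the 140 inputs gives matching results.
verdict: equivalent


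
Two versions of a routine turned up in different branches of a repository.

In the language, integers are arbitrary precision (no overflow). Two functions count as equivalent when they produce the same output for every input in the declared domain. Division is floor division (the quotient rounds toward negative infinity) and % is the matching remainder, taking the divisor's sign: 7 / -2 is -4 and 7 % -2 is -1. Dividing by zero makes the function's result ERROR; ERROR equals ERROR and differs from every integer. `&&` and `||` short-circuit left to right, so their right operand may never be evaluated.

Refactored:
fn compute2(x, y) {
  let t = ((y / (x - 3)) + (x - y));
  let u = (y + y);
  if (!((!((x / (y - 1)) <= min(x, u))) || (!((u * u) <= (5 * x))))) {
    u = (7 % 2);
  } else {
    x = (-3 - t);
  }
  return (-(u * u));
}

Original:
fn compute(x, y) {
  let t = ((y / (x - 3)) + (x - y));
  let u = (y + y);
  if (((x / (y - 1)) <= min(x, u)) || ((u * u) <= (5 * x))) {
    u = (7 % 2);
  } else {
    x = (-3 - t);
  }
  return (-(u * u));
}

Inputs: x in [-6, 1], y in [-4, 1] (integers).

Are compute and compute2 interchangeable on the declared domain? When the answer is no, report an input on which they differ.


On input x=1, y=-1, compute returns -1 while compute2 returns -4.
verdict: not equivalent; witness: x=1, y=-1


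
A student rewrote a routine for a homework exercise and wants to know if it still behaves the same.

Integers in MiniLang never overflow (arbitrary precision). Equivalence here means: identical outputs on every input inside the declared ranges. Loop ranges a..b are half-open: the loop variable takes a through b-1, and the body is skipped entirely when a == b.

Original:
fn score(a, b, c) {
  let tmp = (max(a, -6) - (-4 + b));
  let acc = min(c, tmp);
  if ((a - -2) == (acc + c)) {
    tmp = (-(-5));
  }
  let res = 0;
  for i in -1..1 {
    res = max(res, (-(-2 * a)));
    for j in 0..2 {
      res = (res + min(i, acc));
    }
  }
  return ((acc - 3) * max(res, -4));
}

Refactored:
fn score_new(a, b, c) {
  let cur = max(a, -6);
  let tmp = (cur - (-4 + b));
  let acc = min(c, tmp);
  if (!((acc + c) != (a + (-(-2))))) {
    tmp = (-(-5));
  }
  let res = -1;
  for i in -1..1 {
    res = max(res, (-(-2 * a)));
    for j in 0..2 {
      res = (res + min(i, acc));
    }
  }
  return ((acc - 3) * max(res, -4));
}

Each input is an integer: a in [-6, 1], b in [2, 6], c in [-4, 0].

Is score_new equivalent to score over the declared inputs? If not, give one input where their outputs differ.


Try a=-2, b=2, c=0.
score: tmp becomes 0; next acc becomes 0; next ((a - -2) == (acc + c)) evaluates to true; next tmp becomes 5; next res becomes 0; next at i=-1:; next res becomes 0; next at j=0:; next res becomes -1; next at j=1:; next res becomes -2; next at i=0:; next res becomes -2; next at j=0:; next res becomes -2; next at j=1:; next res becomes -2; next final value 6
score_new: cur becomes -2; next tmp becomes 0; next acc becomes 0; next (!((acc + c) != (a + (-(-2))))) evaluates to true; next tmp becomes 5; next res becomes -1; next at i=-1:; next res becomes -1; next at j=0:; next res becomes -2; next at j=1:; next res becomes -3; next at i=0:; next res becomes -3; next at j=0:; next res becomes -3; next at j=1:; next res becomes -3; next final value 9
6 against 9: the behavior changed.
verdict: not equivalent; witness: a=-2, b=2, c=0


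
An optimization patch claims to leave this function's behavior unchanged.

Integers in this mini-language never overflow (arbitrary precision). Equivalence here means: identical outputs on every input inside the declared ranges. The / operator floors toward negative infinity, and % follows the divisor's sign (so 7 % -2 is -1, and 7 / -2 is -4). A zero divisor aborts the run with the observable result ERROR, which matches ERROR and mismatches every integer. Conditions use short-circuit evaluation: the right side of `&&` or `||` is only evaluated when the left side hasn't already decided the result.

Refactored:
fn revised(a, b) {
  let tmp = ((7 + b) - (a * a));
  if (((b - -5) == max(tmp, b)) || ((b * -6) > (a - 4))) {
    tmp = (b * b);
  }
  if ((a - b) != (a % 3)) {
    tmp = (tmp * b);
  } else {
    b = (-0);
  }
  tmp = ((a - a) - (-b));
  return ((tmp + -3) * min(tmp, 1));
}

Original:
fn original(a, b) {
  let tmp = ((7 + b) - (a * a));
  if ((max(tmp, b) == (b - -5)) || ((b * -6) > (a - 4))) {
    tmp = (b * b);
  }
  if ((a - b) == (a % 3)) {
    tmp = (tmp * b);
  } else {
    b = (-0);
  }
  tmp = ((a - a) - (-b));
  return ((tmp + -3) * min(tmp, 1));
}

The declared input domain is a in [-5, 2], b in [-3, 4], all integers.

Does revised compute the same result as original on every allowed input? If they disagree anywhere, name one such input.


There is a counterexample at a=-5, b=-3: 0 on one side, 18 on the other.
original: tmp := -21 | ((max(tmp, b) == (b - -5)) || ((b * -6) > (a - 4))): true | tmp := 9 | ((a - b) == (a % 3)): false | b := 0 | tmp := 0 | result 0
revised: tmp := -21 | (((b - -5) == max(tmp, b)) || ((b * -6) > (a - 4))): true | tmp := 9 | ((a - b) != (a % 3)): true | tmp := -27 | tmp := -3 | result 18
verdict: not equivalent; witness: a=-5, b=-3
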